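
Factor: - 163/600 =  - 2^( - 3) * 3^( - 1)*5^( - 2) * 163^1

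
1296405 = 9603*135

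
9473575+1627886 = 11101461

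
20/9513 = 20/9513 = 0.00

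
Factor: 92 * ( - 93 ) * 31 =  - 265236 = - 2^2*3^1*23^1*31^2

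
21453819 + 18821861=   40275680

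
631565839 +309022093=940587932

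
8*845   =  6760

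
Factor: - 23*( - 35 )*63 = 3^2 *5^1*7^2*23^1 = 50715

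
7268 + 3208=10476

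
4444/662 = 2222/331 = 6.71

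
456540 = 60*7609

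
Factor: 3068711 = 3068711^1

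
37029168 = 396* 93508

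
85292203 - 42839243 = 42452960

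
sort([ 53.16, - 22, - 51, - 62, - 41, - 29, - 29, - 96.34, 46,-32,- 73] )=[  -  96.34, - 73, - 62, - 51, - 41, - 32, - 29, - 29,-22,46, 53.16] 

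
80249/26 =3086+1/2 = 3086.50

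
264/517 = 24/47 = 0.51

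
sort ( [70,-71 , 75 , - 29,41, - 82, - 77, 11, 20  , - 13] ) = [ - 82 , - 77, - 71, - 29, - 13,11, 20, 41 , 70,75]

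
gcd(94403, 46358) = 1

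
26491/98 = 26491/98 = 270.32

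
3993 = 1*3993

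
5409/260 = 5409/260 = 20.80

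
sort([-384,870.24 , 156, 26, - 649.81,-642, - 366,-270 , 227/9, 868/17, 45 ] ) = [-649.81, - 642,-384 ,-366, - 270, 227/9,26, 45, 868/17, 156, 870.24]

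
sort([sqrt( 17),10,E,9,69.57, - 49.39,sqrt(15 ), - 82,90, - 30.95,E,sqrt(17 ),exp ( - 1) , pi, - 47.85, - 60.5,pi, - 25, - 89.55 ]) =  [ - 89.55, -82, - 60.5,-49.39, - 47.85, - 30.95, - 25,exp ( - 1),E,E, pi,pi,  sqrt (15),  sqrt ( 17),sqrt( 17), 9,  10,69.57,90 ]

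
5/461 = 5/461=0.01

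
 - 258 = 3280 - 3538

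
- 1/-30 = 1/30 =0.03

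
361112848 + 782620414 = 1143733262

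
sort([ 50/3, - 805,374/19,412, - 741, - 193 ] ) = [ - 805, - 741, - 193,50/3,374/19, 412 ] 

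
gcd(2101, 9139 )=1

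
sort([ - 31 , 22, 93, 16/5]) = [ - 31 , 16/5 , 22,93 ] 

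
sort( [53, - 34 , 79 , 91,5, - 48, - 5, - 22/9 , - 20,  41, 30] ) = [ - 48, - 34, - 20,-5,- 22/9, 5,30, 41, 53, 79, 91]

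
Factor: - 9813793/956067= - 3^ ( - 1 ) * 7^ ( -1) *11^1*53^( - 1)*449^1*859^( - 1)*1987^1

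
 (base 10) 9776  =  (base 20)148G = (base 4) 2120300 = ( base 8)23060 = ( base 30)APQ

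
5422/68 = 79 + 25/34 = 79.74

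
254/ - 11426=-1 + 5586/5713 = - 0.02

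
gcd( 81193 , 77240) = 1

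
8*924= 7392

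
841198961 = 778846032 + 62352929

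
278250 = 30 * 9275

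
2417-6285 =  - 3868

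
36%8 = 4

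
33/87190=33/87190 = 0.00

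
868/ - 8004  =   - 217/2001= -0.11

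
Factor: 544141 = 13^1  *19^1*2203^1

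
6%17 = 6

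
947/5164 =947/5164 = 0.18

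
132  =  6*22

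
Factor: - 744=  - 2^3*3^1*31^1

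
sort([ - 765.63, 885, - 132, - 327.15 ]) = [ - 765.63 , - 327.15 , - 132,  885 ] 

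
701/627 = 701/627  =  1.12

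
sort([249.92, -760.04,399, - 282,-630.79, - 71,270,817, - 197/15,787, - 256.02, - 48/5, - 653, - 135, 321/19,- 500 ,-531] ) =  [ - 760.04,  -  653,-630.79, - 531,  -  500, - 282, -256.02 ,-135,-71,  -  197/15,-48/5, 321/19, 249.92,270,399,  787,817] 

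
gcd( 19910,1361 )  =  1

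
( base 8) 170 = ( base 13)93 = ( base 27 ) 4C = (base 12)a0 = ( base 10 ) 120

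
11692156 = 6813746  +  4878410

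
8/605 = 8/605 = 0.01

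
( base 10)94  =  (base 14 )6A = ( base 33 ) 2s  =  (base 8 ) 136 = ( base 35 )2O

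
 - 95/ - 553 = 95/553  =  0.17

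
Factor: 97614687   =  3^1*43^1*756703^1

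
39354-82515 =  - 43161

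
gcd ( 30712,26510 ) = 22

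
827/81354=827/81354 = 0.01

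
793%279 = 235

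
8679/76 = 8679/76  =  114.20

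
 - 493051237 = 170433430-663484667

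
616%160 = 136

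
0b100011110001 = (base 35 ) 1UE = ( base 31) 2BQ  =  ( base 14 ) B97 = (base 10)2289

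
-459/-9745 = 459/9745 = 0.05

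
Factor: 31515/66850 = 33/70=2^( - 1 )*3^1 * 5^ ( - 1 )*7^ ( - 1 )*11^1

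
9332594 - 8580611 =751983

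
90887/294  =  309+41/294= 309.14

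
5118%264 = 102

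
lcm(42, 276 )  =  1932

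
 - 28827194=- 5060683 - 23766511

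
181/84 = 181/84 = 2.15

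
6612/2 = 3306 = 3306.00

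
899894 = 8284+891610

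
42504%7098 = 7014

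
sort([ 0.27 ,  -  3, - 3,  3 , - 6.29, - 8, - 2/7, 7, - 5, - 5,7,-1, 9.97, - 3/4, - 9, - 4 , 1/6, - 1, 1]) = [ - 9,-8, - 6.29, - 5,-5,-4, - 3, - 3, - 1, - 1 , - 3/4,-2/7, 1/6,0.27, 1,3, 7,7, 9.97] 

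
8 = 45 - 37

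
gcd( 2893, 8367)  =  1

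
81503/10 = 8150+3/10 = 8150.30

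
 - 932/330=-466/165  =  - 2.82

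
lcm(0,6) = 0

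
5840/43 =5840/43 = 135.81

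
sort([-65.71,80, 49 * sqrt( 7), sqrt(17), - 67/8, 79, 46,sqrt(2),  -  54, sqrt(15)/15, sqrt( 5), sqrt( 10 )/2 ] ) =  [ - 65.71,-54, - 67/8, sqrt ( 15 )/15, sqrt( 2), sqrt (10) /2,sqrt(5 ) , sqrt( 17), 46,79, 80, 49  *sqrt( 7) ] 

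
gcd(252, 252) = 252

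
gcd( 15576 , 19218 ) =6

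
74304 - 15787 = 58517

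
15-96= - 81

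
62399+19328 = 81727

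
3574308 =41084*87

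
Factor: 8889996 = 2^2*3^1*181^1*4093^1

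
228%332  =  228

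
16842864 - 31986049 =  - 15143185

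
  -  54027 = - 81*667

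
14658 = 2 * 7329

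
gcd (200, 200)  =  200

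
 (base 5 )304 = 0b1001111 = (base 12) 67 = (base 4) 1033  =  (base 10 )79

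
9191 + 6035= 15226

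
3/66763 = 3/66763 = 0.00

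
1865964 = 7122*262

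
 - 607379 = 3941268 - 4548647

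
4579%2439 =2140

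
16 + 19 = 35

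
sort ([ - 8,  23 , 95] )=[-8, 23, 95]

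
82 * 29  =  2378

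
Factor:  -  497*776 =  -2^3*7^1 * 71^1 * 97^1= -385672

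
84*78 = 6552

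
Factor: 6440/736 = 2^( - 2)*5^1*7^1 = 35/4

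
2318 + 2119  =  4437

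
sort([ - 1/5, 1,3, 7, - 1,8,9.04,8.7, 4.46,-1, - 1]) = [ - 1, - 1,  -  1, - 1/5,1,3,4.46, 7, 8,8.7, 9.04 ] 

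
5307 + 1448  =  6755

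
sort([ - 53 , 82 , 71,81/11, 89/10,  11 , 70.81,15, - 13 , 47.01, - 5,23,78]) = [-53, - 13, - 5,81/11 , 89/10, 11, 15,23,47.01,70.81 , 71 , 78,82 ]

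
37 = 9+28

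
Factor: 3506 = 2^1*1753^1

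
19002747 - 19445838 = - 443091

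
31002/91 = 31002/91 = 340.68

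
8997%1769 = 152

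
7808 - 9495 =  - 1687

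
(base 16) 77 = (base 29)43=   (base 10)119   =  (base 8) 167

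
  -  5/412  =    -  1 + 407/412= - 0.01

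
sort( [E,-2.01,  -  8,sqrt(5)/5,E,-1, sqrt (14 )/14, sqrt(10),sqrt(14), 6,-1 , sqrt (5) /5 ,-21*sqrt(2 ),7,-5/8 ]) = [-21*sqrt( 2 ), - 8,-2.01, - 1 ,-1, - 5/8,sqrt( 14 )/14,sqrt(5 ) /5,sqrt(5)/5,E , E,sqrt (10) , sqrt(14 ) , 6,7]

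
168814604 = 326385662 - 157571058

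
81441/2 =40720 +1/2 = 40720.50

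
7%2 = 1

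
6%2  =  0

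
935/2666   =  935/2666= 0.35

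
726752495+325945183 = 1052697678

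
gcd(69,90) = 3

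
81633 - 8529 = 73104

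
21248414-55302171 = - 34053757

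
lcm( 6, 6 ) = 6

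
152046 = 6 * 25341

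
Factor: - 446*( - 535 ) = 2^1*5^1*107^1*223^1 =238610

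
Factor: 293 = 293^1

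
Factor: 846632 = 2^3*105829^1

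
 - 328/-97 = 328/97 =3.38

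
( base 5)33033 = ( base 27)330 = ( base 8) 4334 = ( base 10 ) 2268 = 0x8DC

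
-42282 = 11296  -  53578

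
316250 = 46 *6875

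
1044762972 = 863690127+181072845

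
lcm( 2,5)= 10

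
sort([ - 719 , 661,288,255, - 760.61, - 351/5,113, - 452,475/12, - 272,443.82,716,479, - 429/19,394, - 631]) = [ - 760.61, - 719, - 631, - 452, - 272,-351/5,  -  429/19 , 475/12,  113,255, 288,394,443.82, 479,661,716] 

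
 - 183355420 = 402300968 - 585656388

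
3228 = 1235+1993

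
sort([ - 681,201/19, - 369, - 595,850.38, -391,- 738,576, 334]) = [ - 738, - 681, - 595, - 391, - 369,201/19, 334 , 576,850.38 ]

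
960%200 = 160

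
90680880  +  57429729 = 148110609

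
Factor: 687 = 3^1*229^1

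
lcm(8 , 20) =40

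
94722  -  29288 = 65434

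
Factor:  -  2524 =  - 2^2*631^1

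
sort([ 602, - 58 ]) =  [  -  58,602]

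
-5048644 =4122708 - 9171352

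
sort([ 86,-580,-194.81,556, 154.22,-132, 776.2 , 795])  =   [-580,  -  194.81, - 132,86, 154.22 , 556, 776.2,795]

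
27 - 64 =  -37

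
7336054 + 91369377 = 98705431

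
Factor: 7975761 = 3^1*73^1*79^1* 461^1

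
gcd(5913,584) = 73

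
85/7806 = 85/7806 = 0.01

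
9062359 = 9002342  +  60017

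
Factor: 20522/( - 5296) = - 31/8 = - 2^( - 3 )*31^1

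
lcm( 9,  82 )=738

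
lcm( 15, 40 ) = 120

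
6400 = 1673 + 4727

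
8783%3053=2677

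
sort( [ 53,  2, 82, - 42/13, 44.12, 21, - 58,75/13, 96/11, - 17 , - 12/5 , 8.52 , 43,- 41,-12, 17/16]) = [ - 58, - 41, - 17,-12, - 42/13,-12/5, 17/16,2, 75/13, 8.52,96/11,21,  43, 44.12, 53 , 82]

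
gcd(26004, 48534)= 6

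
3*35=105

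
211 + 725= 936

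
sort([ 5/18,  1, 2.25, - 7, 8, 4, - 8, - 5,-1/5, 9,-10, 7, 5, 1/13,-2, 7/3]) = [-10, -8, -7, - 5,- 2, - 1/5, 1/13,5/18, 1, 2.25,7/3, 4, 5, 7,8, 9 ] 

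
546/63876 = 91/10646 = 0.01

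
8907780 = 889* 10020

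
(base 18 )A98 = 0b110101010010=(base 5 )102120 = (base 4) 311102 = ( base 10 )3410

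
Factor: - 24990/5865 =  - 2^1*7^2*23^( - 1) = -98/23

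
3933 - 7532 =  - 3599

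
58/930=29/465 = 0.06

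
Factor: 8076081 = 3^1*13^1*207079^1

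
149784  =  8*18723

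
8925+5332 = 14257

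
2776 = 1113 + 1663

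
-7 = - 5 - 2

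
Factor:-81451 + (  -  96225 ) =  - 2^2*43^1 * 1033^1 =-177676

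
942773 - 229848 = 712925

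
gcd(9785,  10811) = 19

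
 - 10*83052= - 830520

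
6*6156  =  36936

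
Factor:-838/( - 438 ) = 419/219=3^( -1)*73^( - 1)*419^1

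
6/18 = 1/3 =0.33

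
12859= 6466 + 6393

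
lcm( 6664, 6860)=233240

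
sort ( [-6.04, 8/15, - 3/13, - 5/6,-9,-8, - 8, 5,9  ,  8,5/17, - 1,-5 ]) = [ - 9, -8 ,  -  8,  -  6.04, - 5, - 1, - 5/6, - 3/13, 5/17,8/15, 5, 8, 9]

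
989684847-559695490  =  429989357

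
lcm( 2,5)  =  10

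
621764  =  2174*286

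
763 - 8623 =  - 7860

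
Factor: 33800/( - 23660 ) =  - 2^1*5^1*7^( - 1 ) = -10/7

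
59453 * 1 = 59453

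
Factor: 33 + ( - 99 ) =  - 66 = -2^1 * 3^1*11^1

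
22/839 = 22/839 = 0.03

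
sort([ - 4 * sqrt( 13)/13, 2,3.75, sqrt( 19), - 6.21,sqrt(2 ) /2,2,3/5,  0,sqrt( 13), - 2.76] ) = [ - 6.21,  -  2.76, - 4 *sqrt (13) /13,0,3/5, sqrt(2 ) /2,2,  2,sqrt( 13),3.75,sqrt( 19) ] 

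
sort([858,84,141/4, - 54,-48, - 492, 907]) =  [ - 492, - 54,-48, 141/4,84, 858,907 ] 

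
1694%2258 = 1694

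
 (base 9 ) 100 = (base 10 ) 81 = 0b1010001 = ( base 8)121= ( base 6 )213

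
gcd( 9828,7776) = 108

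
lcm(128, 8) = 128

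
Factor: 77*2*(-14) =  - 2156 =- 2^2*7^2*11^1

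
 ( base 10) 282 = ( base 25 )b7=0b100011010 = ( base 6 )1150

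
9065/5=1813 = 1813.00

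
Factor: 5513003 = 5513003^1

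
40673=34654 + 6019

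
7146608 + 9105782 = 16252390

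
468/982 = 234/491=0.48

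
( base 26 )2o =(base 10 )76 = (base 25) 31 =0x4c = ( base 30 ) 2G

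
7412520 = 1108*6690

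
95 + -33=62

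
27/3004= 27/3004 = 0.01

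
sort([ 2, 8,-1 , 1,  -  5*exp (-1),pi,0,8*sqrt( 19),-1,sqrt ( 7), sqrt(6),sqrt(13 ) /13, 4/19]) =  [-5*exp(-1), - 1, - 1, 0, 4/19,sqrt (13)/13,1,2,sqrt( 6), sqrt( 7), pi,8,8 * sqrt (19)]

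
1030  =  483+547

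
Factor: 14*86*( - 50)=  -2^3*5^2*7^1 * 43^1=- 60200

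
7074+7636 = 14710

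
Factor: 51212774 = 2^1*691^1*37057^1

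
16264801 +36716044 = 52980845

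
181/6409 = 181/6409 = 0.03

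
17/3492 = 17/3492 = 0.00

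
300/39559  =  300/39559= 0.01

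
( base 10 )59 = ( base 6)135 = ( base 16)3b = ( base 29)21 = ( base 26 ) 27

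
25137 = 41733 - 16596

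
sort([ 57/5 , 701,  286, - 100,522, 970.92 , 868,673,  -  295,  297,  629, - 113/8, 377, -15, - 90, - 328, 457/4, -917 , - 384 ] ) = [ - 917,  -  384, - 328, - 295, - 100, - 90, - 15, - 113/8, 57/5,  457/4,286 , 297, 377,  522, 629,  673,  701 , 868,  970.92] 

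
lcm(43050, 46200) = 1894200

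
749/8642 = 749/8642=0.09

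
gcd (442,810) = 2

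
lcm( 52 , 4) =52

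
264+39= 303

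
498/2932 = 249/1466=0.17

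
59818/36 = 29909/18 = 1661.61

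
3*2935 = 8805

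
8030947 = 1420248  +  6610699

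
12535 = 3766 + 8769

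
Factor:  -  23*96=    - 2^5*3^1*23^1 = - 2208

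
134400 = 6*22400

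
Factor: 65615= 5^1*11^1*1193^1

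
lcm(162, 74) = 5994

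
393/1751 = 393/1751 = 0.22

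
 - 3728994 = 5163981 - 8892975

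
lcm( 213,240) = 17040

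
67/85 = 67/85  =  0.79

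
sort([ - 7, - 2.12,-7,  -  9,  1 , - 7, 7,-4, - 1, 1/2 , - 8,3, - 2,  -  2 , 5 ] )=[ - 9,-8, - 7, - 7, -7, - 4 , - 2.12,-2, - 2, - 1, 1/2, 1 , 3, 5, 7] 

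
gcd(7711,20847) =1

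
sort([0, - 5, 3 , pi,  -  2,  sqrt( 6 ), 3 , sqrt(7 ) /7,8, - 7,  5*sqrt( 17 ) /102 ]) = [  -  7, - 5,- 2,0,5*sqrt( 17 ) /102,sqrt( 7 ) /7,sqrt(6),3, 3,pi, 8 ] 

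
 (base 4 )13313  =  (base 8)767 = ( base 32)fn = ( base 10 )503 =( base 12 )35B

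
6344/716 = 1586/179 = 8.86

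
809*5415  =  4380735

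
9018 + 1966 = 10984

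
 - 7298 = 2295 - 9593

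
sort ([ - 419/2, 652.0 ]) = [ - 419/2, 652.0]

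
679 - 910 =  - 231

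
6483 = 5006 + 1477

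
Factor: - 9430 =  - 2^1*5^1*23^1*41^1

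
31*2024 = 62744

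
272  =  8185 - 7913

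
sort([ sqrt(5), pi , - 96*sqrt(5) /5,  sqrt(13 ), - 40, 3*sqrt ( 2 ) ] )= [-96*sqrt(  5 )/5,-40,sqrt( 5),pi,sqrt(13 ),3*sqrt( 2)]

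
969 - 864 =105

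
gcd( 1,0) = 1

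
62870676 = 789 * 79684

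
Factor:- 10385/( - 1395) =67/9 =3^(- 2)*67^1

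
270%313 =270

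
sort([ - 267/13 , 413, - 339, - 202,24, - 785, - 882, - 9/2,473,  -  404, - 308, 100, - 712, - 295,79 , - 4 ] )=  [-882,-785, - 712, - 404, - 339, - 308, - 295,  -  202,- 267/13,-9/2,-4,24, 79,100, 413,  473 ]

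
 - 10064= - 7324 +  - 2740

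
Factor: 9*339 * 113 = 3^3 * 113^2  =  344763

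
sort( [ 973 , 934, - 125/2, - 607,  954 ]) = [ - 607, - 125/2,934 , 954 , 973 ]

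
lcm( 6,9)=18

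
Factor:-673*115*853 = -5^1* 23^1*673^1*853^1 = - 66017935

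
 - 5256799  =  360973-5617772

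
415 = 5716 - 5301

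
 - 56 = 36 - 92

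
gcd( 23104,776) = 8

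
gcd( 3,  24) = 3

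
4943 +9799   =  14742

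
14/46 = 7/23 = 0.30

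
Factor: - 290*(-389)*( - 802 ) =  - 90473620=- 2^2 * 5^1*29^1 * 389^1 * 401^1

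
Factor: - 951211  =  - 23^1*41357^1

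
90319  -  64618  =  25701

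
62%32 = 30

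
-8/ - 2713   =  8/2713 = 0.00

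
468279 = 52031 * 9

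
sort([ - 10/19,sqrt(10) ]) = [  -  10/19,sqrt(10)]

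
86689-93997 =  - 7308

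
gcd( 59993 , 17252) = 1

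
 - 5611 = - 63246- - 57635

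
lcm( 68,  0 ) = 0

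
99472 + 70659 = 170131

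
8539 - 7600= 939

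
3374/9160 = 1687/4580 = 0.37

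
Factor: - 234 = -2^1 * 3^2 *13^1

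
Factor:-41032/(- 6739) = 1784/293= 2^3 * 223^1 * 293^( - 1 ) 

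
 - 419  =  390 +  - 809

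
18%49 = 18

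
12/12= 1 =1.00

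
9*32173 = 289557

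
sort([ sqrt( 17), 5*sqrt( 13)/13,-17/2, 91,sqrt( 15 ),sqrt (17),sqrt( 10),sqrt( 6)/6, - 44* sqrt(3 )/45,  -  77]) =[-77, - 17/2, - 44*sqrt( 3 )/45,sqrt(6)/6 , 5*sqrt(13 ) /13,sqrt ( 10),sqrt (15) , sqrt( 17),sqrt ( 17),91] 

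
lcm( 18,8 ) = 72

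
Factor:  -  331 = - 331^1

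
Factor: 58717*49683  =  3^1*71^1*827^1 * 16561^1  =  2917236711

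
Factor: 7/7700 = 1/1100 = 2^( - 2)*5^( - 2)*11^( - 1)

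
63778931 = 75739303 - 11960372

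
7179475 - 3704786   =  3474689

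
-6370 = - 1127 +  - 5243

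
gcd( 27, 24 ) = 3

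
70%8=6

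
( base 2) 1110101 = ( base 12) 99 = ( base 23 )52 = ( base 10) 117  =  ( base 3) 11100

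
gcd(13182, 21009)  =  3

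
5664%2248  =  1168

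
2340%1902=438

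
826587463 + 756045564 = 1582633027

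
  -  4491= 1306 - 5797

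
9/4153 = 9/4153 = 0.00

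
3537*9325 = 32982525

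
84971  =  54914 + 30057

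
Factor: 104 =2^3 * 13^1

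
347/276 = 1 + 71/276 = 1.26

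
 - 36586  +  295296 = 258710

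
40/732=10/183= 0.05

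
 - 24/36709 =-24/36709 =-  0.00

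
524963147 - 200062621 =324900526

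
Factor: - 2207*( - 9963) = 21988341 = 3^5*41^1*2207^1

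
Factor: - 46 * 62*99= - 2^2*3^2*11^1 * 23^1*31^1 = - 282348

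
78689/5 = 78689/5 = 15737.80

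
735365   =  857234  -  121869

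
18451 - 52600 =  - 34149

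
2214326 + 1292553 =3506879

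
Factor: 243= 3^5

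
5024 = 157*32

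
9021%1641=816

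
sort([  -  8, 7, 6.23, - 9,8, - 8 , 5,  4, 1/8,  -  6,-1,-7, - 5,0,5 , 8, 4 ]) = [-9,-8, - 8, -7 , - 6,-5, - 1 , 0,1/8, 4, 4, 5,5,6.23 , 7,  8, 8 ]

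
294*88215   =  25935210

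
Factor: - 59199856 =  -2^4*251^1  *  14741^1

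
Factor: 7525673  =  41^1*173^1 * 1061^1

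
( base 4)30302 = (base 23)1cd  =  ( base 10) 818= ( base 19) 251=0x332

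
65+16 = 81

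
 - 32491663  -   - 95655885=63164222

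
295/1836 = 295/1836 = 0.16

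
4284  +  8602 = 12886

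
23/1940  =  23/1940 = 0.01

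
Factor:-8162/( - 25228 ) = 2^( - 1)* 11^1* 17^( - 1) =11/34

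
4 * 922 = 3688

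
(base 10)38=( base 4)212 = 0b100110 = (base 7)53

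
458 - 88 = 370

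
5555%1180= 835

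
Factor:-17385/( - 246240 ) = 61/864 =2^(-5 )*3^(-3 )*61^1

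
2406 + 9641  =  12047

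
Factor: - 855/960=-57/64 =- 2^( - 6)*3^1* 19^1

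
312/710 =156/355 = 0.44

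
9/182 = 9/182 = 0.05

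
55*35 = 1925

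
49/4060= 7/580  =  0.01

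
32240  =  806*40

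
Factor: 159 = 3^1 *53^1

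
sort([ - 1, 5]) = [ - 1,5 ] 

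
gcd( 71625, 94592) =1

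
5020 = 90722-85702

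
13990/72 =194 + 11/36 = 194.31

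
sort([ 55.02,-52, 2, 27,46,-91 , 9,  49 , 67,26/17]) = [-91,-52, 26/17,2, 9,  27, 46,49, 55.02 , 67]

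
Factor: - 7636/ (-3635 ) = 2^2 * 5^( - 1)*23^1*83^1*727^( - 1)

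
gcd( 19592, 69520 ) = 632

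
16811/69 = 16811/69 = 243.64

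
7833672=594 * 13188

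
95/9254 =95/9254 = 0.01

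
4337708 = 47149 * 92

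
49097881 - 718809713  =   - 669711832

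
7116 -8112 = - 996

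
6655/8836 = 6655/8836 = 0.75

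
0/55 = 0 = 0.00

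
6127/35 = 6127/35 = 175.06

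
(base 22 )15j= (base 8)1145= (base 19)1D5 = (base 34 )i1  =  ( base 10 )613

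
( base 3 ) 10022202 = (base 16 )977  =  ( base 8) 4567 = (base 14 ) c51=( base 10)2423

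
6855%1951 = 1002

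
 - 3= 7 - 10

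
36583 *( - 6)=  - 219498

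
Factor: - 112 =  - 2^4*7^1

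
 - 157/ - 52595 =1/335 = 0.00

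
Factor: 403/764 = 2^( - 2 )*13^1* 31^1*191^ ( - 1)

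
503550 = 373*1350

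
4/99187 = 4/99187 = 0.00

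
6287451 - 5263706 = 1023745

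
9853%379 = 378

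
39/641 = 39/641 = 0.06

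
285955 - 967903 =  - 681948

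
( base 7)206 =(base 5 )404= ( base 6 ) 252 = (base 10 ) 104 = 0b1101000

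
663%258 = 147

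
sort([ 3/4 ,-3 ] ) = [ - 3,3/4] 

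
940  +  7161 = 8101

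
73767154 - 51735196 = 22031958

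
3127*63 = 197001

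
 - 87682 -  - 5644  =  - 82038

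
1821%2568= 1821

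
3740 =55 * 68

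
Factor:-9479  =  -9479^1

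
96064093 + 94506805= 190570898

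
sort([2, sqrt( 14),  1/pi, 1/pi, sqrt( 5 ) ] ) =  [1/pi,1/pi,2 , sqrt( 5), sqrt(14 )]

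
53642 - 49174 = 4468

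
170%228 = 170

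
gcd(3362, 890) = 2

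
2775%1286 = 203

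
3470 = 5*694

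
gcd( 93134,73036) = 2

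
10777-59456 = -48679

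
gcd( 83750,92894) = 2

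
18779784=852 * 22042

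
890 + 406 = 1296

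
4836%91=13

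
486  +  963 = 1449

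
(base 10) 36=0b100100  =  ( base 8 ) 44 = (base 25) 1B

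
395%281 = 114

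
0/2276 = 0 = 0.00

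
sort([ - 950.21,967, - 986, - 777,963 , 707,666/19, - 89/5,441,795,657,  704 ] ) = [ - 986, -950.21, - 777,  -  89/5,666/19,441,657 , 704,707,795,963,967] 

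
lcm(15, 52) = 780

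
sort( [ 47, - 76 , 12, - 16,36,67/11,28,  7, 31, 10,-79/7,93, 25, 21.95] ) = [  -  76,  -  16 , -79/7,67/11, 7, 10,12, 21.95, 25,28,31, 36,47, 93 ] 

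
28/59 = 28/59 = 0.47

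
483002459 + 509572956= 992575415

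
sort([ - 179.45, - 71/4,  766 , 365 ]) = [ - 179.45, - 71/4,365,766 ] 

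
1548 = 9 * 172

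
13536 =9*1504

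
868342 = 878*989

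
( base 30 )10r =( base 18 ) 2f9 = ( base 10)927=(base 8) 1637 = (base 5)12202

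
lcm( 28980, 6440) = 57960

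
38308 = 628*61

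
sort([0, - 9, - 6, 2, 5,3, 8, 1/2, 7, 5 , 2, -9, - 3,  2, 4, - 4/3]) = [-9, - 9,-6, - 3, - 4/3,0 , 1/2, 2, 2, 2,3,4, 5, 5, 7,8 ] 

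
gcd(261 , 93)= 3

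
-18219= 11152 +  - 29371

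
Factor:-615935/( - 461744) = 2^(  -  4)*5^1 * 47^1*2621^1*28859^( - 1 )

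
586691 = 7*83813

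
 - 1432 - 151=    - 1583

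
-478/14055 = -478/14055 = - 0.03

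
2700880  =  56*48230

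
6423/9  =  713 +2/3 = 713.67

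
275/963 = 275/963 = 0.29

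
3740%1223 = 71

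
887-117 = 770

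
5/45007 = 5/45007 = 0.00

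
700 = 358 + 342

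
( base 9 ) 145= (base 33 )3N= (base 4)1322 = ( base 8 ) 172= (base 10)122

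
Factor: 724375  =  5^4*19^1 * 61^1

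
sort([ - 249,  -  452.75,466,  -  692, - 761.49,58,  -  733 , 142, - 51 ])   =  [ - 761.49, - 733, - 692, - 452.75, - 249 ,  -  51,58,142,466 ]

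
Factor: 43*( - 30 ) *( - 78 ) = 100620 = 2^2*3^2 * 5^1*13^1*43^1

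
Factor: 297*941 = 3^3*11^1*941^1  =  279477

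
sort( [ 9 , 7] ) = [ 7, 9] 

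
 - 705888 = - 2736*258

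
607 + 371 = 978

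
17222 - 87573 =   -  70351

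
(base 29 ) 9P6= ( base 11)6266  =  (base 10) 8300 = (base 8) 20154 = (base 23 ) FFK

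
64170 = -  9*( - 7130 ) 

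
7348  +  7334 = 14682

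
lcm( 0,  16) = 0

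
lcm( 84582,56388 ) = 169164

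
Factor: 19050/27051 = 50/71 = 2^1 *5^2 * 71^ ( - 1 ) 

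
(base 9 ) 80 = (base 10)72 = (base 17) 44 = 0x48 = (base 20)3C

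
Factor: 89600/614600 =64/439 = 2^6 * 439^( - 1)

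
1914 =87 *22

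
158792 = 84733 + 74059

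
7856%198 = 134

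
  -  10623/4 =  - 2656 + 1/4= -2655.75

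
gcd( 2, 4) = 2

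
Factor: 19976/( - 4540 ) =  - 22/5 = - 2^1 *5^( - 1 )* 11^1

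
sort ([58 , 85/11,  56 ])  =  [85/11,56, 58 ]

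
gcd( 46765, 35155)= 5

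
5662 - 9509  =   - 3847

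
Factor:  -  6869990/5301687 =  - 2^1*3^( - 1 )*5^1*47^2 * 311^1*1767229^( - 1)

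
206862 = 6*34477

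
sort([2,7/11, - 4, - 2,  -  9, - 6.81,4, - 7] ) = [ - 9, - 7, - 6.81, - 4, - 2,7/11,2, 4] 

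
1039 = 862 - -177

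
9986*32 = 319552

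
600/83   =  7 + 19/83 = 7.23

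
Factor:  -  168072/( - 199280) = 447/530 = 2^(-1) * 3^1*5^ ( - 1 )*53^( - 1)*149^1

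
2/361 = 2/361 = 0.01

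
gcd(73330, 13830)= 10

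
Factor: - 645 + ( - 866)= - 1511 = -  1511^1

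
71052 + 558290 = 629342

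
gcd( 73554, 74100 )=78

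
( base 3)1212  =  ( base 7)101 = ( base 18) 2E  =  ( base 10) 50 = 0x32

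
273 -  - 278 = 551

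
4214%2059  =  96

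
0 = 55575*0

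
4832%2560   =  2272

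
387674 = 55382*7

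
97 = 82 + 15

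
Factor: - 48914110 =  - 2^1 * 5^1*7^1*698773^1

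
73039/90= 73039/90 = 811.54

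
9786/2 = 4893 = 4893.00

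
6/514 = 3/257 = 0.01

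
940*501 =470940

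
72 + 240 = 312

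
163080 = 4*40770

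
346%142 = 62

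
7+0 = 7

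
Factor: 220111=103^1*2137^1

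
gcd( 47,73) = 1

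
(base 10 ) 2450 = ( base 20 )62a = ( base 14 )c70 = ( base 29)2QE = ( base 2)100110010010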